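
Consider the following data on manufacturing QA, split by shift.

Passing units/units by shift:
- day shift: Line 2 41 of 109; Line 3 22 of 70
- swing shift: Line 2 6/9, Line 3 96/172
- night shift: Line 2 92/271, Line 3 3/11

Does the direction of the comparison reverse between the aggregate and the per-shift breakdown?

Day shift: Line 2 41/109 = 37.6%, Line 3 22/70 = 31.4% → Line 2
Swing shift: Line 2 6/9 = 66.7%, Line 3 96/172 = 55.8% → Line 2
Night shift: Line 2 92/271 = 33.9%, Line 3 3/11 = 27.3% → Line 2
Overall: Line 2 139/389 = 35.7%, Line 3 121/253 = 47.8% → Line 3
Line 2 wins each shift group but Line 3 wins overall — the comparison reverses. Line 2's units skew toward night shift, which has a lower base rate.

Yes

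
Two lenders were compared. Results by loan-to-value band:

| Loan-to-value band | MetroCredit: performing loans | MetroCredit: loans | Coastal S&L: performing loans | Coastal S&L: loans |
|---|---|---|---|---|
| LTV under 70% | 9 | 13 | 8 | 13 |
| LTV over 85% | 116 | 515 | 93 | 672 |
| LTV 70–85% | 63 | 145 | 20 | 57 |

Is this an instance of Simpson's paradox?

No

LTV under 70%: MetroCredit 9/13 = 69.2%, Coastal S&L 8/13 = 61.5% → MetroCredit
LTV over 85%: MetroCredit 116/515 = 22.5%, Coastal S&L 93/672 = 13.8% → MetroCredit
LTV 70–85%: MetroCredit 63/145 = 43.4%, Coastal S&L 20/57 = 35.1% → MetroCredit
Overall: MetroCredit 188/673 = 27.9%, Coastal S&L 121/742 = 16.3% → MetroCredit
MetroCredit wins overall and in every loan-to-value group — no reversal.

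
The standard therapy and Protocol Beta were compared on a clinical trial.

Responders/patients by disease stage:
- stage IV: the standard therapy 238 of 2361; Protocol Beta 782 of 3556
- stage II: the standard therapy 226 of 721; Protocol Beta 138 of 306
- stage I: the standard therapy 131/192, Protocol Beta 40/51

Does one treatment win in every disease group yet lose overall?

No

Stage IV: the standard therapy 238/2361 = 10.1%, Protocol Beta 782/3556 = 22.0% → Protocol Beta
Stage II: the standard therapy 226/721 = 31.3%, Protocol Beta 138/306 = 45.1% → Protocol Beta
Stage I: the standard therapy 131/192 = 68.2%, Protocol Beta 40/51 = 78.4% → Protocol Beta
Overall: the standard therapy 595/3274 = 18.2%, Protocol Beta 960/3913 = 24.5% → Protocol Beta
Protocol Beta wins overall and in every disease group — no reversal.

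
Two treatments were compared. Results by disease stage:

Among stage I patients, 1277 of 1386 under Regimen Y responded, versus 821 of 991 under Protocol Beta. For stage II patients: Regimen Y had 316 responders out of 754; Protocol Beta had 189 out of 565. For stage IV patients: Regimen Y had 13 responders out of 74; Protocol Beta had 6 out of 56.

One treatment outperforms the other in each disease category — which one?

Regimen Y

Stage I: Regimen Y 1277/1386 = 92.1%, Protocol Beta 821/991 = 82.8% → Regimen Y
Stage II: Regimen Y 316/754 = 41.9%, Protocol Beta 189/565 = 33.5% → Regimen Y
Stage IV: Regimen Y 13/74 = 17.6%, Protocol Beta 6/56 = 10.7% → Regimen Y
Regimen Y has the higher rate in all 3 groups.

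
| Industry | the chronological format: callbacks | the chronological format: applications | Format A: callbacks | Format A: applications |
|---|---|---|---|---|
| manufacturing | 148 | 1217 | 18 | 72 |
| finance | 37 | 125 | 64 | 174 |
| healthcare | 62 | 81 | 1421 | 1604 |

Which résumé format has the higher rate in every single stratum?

Manufacturing: the chronological format 148/1217 = 12.2%, Format A 18/72 = 25.0% → Format A
Finance: the chronological format 37/125 = 29.6%, Format A 64/174 = 36.8% → Format A
Healthcare: the chronological format 62/81 = 76.5%, Format A 1421/1604 = 88.6% → Format A
Format A has the higher rate in all 3 groups.

Format A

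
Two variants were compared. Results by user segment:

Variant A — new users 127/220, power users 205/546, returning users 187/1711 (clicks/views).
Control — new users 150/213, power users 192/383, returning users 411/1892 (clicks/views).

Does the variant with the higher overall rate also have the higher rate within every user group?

New users: Variant A 127/220 = 57.7%, Control 150/213 = 70.4% → Control
Power users: Variant A 205/546 = 37.5%, Control 192/383 = 50.1% → Control
Returning users: Variant A 187/1711 = 10.9%, Control 411/1892 = 21.7% → Control
Overall: Variant A 519/2477 = 21.0%, Control 753/2488 = 30.3% → Control
Control wins overall and in every user group — no reversal.

Yes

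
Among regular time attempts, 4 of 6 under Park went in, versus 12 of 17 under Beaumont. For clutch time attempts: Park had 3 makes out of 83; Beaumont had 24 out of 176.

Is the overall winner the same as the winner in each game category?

Regular time: Park 4/6 = 66.7%, Beaumont 12/17 = 70.6% → Beaumont
Clutch time: Park 3/83 = 3.6%, Beaumont 24/176 = 13.6% → Beaumont
Overall: Park 7/89 = 7.9%, Beaumont 36/193 = 18.7% → Beaumont
Beaumont wins overall and in every game group — no reversal.

Yes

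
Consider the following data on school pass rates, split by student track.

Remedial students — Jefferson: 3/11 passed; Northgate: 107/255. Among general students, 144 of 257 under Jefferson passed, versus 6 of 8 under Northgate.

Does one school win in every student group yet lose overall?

Yes

Remedial: Jefferson 3/11 = 27.3%, Northgate 107/255 = 42.0% → Northgate
General: Jefferson 144/257 = 56.0%, Northgate 6/8 = 75.0% → Northgate
Overall: Jefferson 147/268 = 54.9%, Northgate 113/263 = 43.0% → Jefferson
Northgate wins each student group but Jefferson wins overall — the comparison reverses. Northgate's students skew toward remedial, which has a lower base rate.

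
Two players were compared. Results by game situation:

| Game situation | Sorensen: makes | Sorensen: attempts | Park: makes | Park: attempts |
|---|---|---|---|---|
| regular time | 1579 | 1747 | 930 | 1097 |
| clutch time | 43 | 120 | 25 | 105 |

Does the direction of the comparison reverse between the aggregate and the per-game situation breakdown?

Regular time: Sorensen 1579/1747 = 90.4%, Park 930/1097 = 84.8% → Sorensen
Clutch time: Sorensen 43/120 = 35.8%, Park 25/105 = 23.8% → Sorensen
Overall: Sorensen 1622/1867 = 86.9%, Park 955/1202 = 79.5% → Sorensen
Sorensen wins overall and in every game group — no reversal.

No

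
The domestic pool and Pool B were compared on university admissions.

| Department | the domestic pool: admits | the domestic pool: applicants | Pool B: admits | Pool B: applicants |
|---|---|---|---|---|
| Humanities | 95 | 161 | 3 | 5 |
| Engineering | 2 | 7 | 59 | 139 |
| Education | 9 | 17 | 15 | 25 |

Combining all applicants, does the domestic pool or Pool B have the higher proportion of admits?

the domestic pool

Humanities: the domestic pool 95/161 = 59.0%, Pool B 3/5 = 60.0% → Pool B
Engineering: the domestic pool 2/7 = 28.6%, Pool B 59/139 = 42.4% → Pool B
Education: the domestic pool 9/17 = 52.9%, Pool B 15/25 = 60.0% → Pool B
Overall: the domestic pool 106/185 = 57.3%, Pool B 77/169 = 45.6% → the domestic pool
(Pool B wins every department group but the domestic pool wins overall — Pool B's applicants skew toward the low-rate Engineering group.)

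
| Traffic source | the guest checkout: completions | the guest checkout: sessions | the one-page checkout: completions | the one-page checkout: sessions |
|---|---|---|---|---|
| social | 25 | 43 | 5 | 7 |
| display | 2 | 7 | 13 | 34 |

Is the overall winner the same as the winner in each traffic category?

Social: the guest checkout 25/43 = 58.1%, the one-page checkout 5/7 = 71.4% → the one-page checkout
Display: the guest checkout 2/7 = 28.6%, the one-page checkout 13/34 = 38.2% → the one-page checkout
Overall: the guest checkout 27/50 = 54.0%, the one-page checkout 18/41 = 43.9% → the guest checkout
The one-page checkout wins each traffic group but the guest checkout wins overall — the comparison reverses. The one-page checkout's sessions skew toward display, which has a lower base rate.

No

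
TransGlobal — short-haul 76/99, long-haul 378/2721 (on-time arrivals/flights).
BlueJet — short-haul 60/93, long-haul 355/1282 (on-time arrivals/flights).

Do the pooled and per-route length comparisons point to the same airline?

Short-haul: TransGlobal 76/99 = 76.8%, BlueJet 60/93 = 64.5% → TransGlobal
Long-haul: TransGlobal 378/2721 = 13.9%, BlueJet 355/1282 = 27.7% → BlueJet
Overall: TransGlobal 454/2820 = 16.1%, BlueJet 415/1375 = 30.2% → BlueJet
Neither sweeps: TransGlobal wins 1 of 2 groups, BlueJet wins 1. BlueJet wins overall but not every group — no Simpson reversal.

No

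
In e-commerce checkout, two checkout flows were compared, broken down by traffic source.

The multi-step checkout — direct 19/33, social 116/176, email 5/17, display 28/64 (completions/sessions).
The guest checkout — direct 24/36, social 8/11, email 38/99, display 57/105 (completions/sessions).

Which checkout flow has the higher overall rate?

the multi-step checkout

Direct: the multi-step checkout 19/33 = 57.6%, the guest checkout 24/36 = 66.7% → the guest checkout
Social: the multi-step checkout 116/176 = 65.9%, the guest checkout 8/11 = 72.7% → the guest checkout
Email: the multi-step checkout 5/17 = 29.4%, the guest checkout 38/99 = 38.4% → the guest checkout
Display: the multi-step checkout 28/64 = 43.8%, the guest checkout 57/105 = 54.3% → the guest checkout
Overall: the multi-step checkout 168/290 = 57.9%, the guest checkout 127/251 = 50.6% → the multi-step checkout
(The guest checkout wins every traffic group but the multi-step checkout wins overall — the guest checkout's sessions skew toward the low-rate email group.)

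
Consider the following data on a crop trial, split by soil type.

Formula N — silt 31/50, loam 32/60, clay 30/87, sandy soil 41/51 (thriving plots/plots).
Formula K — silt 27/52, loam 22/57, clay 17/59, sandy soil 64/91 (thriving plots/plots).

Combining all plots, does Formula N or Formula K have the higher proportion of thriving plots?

Silt: Formula N 31/50 = 62.0%, Formula K 27/52 = 51.9% → Formula N
Loam: Formula N 32/60 = 53.3%, Formula K 22/57 = 38.6% → Formula N
Clay: Formula N 30/87 = 34.5%, Formula K 17/59 = 28.8% → Formula N
Sandy soil: Formula N 41/51 = 80.4%, Formula K 64/91 = 70.3% → Formula N
Overall: Formula N 134/248 = 54.0%, Formula K 130/259 = 50.2% → Formula N

Formula N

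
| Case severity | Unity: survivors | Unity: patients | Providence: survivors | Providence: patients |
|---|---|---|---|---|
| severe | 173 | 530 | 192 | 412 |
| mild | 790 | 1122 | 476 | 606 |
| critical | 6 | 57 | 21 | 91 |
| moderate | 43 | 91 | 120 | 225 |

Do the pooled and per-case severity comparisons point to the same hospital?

Yes

Severe: Unity 173/530 = 32.6%, Providence 192/412 = 46.6% → Providence
Mild: Unity 790/1122 = 70.4%, Providence 476/606 = 78.5% → Providence
Critical: Unity 6/57 = 10.5%, Providence 21/91 = 23.1% → Providence
Moderate: Unity 43/91 = 47.3%, Providence 120/225 = 53.3% → Providence
Overall: Unity 1012/1800 = 56.2%, Providence 809/1334 = 60.6% → Providence
Providence wins overall and in every case group — no reversal.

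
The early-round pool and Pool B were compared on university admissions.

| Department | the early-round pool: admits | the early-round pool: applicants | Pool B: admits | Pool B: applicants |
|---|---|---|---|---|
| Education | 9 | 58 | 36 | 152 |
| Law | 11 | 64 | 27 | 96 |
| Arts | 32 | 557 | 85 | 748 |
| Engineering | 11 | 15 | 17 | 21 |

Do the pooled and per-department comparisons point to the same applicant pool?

Yes

Education: the early-round pool 9/58 = 15.5%, Pool B 36/152 = 23.7% → Pool B
Law: the early-round pool 11/64 = 17.2%, Pool B 27/96 = 28.1% → Pool B
Arts: the early-round pool 32/557 = 5.7%, Pool B 85/748 = 11.4% → Pool B
Engineering: the early-round pool 11/15 = 73.3%, Pool B 17/21 = 81.0% → Pool B
Overall: the early-round pool 63/694 = 9.1%, Pool B 165/1017 = 16.2% → Pool B
Pool B wins overall and in every department group — no reversal.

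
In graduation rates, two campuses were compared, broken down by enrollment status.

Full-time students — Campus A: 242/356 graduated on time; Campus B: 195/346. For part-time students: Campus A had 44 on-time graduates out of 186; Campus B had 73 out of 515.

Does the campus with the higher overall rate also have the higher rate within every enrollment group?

Full-time: Campus A 242/356 = 68.0%, Campus B 195/346 = 56.4% → Campus A
Part-time: Campus A 44/186 = 23.7%, Campus B 73/515 = 14.2% → Campus A
Overall: Campus A 286/542 = 52.8%, Campus B 268/861 = 31.1% → Campus A
Campus A wins overall and in every enrollment group — no reversal.

Yes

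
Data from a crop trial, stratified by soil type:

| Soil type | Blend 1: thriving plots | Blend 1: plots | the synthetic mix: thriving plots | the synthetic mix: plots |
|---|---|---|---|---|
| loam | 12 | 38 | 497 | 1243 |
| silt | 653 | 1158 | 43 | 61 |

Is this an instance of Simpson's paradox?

Loam: Blend 1 12/38 = 31.6%, the synthetic mix 497/1243 = 40.0% → the synthetic mix
Silt: Blend 1 653/1158 = 56.4%, the synthetic mix 43/61 = 70.5% → the synthetic mix
Overall: Blend 1 665/1196 = 55.6%, the synthetic mix 540/1304 = 41.4% → Blend 1
The synthetic mix wins each soil group but Blend 1 wins overall — the comparison reverses. The synthetic mix's plots skew toward loam, which has a lower base rate.

Yes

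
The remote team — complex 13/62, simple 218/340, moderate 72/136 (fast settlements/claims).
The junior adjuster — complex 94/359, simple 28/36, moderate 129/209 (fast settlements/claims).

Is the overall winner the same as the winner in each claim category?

Complex: the remote team 13/62 = 21.0%, the junior adjuster 94/359 = 26.2% → the junior adjuster
Simple: the remote team 218/340 = 64.1%, the junior adjuster 28/36 = 77.8% → the junior adjuster
Moderate: the remote team 72/136 = 52.9%, the junior adjuster 129/209 = 61.7% → the junior adjuster
Overall: the remote team 303/538 = 56.3%, the junior adjuster 251/604 = 41.6% → the remote team
The junior adjuster wins each claim group but the remote team wins overall — the comparison reverses. The junior adjuster's claims skew toward complex, which has a lower base rate.

No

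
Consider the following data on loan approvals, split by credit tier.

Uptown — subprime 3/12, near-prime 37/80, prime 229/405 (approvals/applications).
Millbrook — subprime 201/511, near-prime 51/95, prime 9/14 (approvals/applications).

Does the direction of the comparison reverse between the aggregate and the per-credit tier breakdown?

Subprime: Uptown 3/12 = 25.0%, Millbrook 201/511 = 39.3% → Millbrook
Near-prime: Uptown 37/80 = 46.2%, Millbrook 51/95 = 53.7% → Millbrook
Prime: Uptown 229/405 = 56.5%, Millbrook 9/14 = 64.3% → Millbrook
Overall: Uptown 269/497 = 54.1%, Millbrook 261/620 = 42.1% → Uptown
Millbrook wins each credit group but Uptown wins overall — the comparison reverses. Millbrook's applications skew toward subprime, which has a lower base rate.

Yes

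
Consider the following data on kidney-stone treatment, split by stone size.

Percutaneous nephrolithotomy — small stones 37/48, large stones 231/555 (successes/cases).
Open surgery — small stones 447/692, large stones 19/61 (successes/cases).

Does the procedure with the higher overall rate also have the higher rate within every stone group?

No

Small stones: percutaneous nephrolithotomy 37/48 = 77.1%, open surgery 447/692 = 64.6% → percutaneous nephrolithotomy
Large stones: percutaneous nephrolithotomy 231/555 = 41.6%, open surgery 19/61 = 31.1% → percutaneous nephrolithotomy
Overall: percutaneous nephrolithotomy 268/603 = 44.4%, open surgery 466/753 = 61.9% → open surgery
Percutaneous nephrolithotomy wins each stone group but open surgery wins overall — the comparison reverses. Percutaneous nephrolithotomy's cases skew toward large stones, which has a lower base rate.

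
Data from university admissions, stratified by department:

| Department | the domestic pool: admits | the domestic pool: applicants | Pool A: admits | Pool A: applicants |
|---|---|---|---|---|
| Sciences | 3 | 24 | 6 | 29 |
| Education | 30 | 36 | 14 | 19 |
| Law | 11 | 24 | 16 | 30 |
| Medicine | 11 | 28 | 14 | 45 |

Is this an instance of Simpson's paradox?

Sciences: the domestic pool 3/24 = 12.5%, Pool A 6/29 = 20.7% → Pool A
Education: the domestic pool 30/36 = 83.3%, Pool A 14/19 = 73.7% → the domestic pool
Law: the domestic pool 11/24 = 45.8%, Pool A 16/30 = 53.3% → Pool A
Medicine: the domestic pool 11/28 = 39.3%, Pool A 14/45 = 31.1% → the domestic pool
Overall: the domestic pool 55/112 = 49.1%, Pool A 50/123 = 40.7% → the domestic pool
Neither sweeps: the domestic pool wins 2 of 4 groups, Pool A wins 2. The domestic pool wins overall but not every group — no Simpson reversal.

No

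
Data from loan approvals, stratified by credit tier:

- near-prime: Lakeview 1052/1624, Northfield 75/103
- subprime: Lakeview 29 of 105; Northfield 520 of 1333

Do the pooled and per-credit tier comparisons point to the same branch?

Near-prime: Lakeview 1052/1624 = 64.8%, Northfield 75/103 = 72.8% → Northfield
Subprime: Lakeview 29/105 = 27.6%, Northfield 520/1333 = 39.0% → Northfield
Overall: Lakeview 1081/1729 = 62.5%, Northfield 595/1436 = 41.4% → Lakeview
Northfield wins each credit group but Lakeview wins overall — the comparison reverses. Northfield's applications skew toward subprime, which has a lower base rate.

No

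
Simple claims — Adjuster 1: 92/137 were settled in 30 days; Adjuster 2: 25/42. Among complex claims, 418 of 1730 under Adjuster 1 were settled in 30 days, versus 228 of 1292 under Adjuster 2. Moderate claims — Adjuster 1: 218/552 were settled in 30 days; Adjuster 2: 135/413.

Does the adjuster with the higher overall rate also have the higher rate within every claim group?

Yes

Simple: Adjuster 1 92/137 = 67.2%, Adjuster 2 25/42 = 59.5% → Adjuster 1
Complex: Adjuster 1 418/1730 = 24.2%, Adjuster 2 228/1292 = 17.6% → Adjuster 1
Moderate: Adjuster 1 218/552 = 39.5%, Adjuster 2 135/413 = 32.7% → Adjuster 1
Overall: Adjuster 1 728/2419 = 30.1%, Adjuster 2 388/1747 = 22.2% → Adjuster 1
Adjuster 1 wins overall and in every claim group — no reversal.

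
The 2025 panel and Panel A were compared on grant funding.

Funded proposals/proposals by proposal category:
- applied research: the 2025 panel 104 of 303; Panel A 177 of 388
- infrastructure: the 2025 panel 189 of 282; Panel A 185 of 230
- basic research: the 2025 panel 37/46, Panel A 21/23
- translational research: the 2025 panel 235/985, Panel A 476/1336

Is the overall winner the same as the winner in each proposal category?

Yes

Applied research: the 2025 panel 104/303 = 34.3%, Panel A 177/388 = 45.6% → Panel A
Infrastructure: the 2025 panel 189/282 = 67.0%, Panel A 185/230 = 80.4% → Panel A
Basic research: the 2025 panel 37/46 = 80.4%, Panel A 21/23 = 91.3% → Panel A
Translational research: the 2025 panel 235/985 = 23.9%, Panel A 476/1336 = 35.6% → Panel A
Overall: the 2025 panel 565/1616 = 35.0%, Panel A 859/1977 = 43.4% → Panel A
Panel A wins overall and in every proposal group — no reversal.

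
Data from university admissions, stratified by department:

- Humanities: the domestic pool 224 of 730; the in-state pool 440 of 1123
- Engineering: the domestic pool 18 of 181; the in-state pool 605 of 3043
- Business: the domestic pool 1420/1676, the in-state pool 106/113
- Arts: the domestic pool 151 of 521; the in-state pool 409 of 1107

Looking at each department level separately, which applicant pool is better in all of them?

Humanities: the domestic pool 224/730 = 30.7%, the in-state pool 440/1123 = 39.2% → the in-state pool
Engineering: the domestic pool 18/181 = 9.9%, the in-state pool 605/3043 = 19.9% → the in-state pool
Business: the domestic pool 1420/1676 = 84.7%, the in-state pool 106/113 = 93.8% → the in-state pool
Arts: the domestic pool 151/521 = 29.0%, the in-state pool 409/1107 = 36.9% → the in-state pool
The in-state pool has the higher rate in all 4 groups.

the in-state pool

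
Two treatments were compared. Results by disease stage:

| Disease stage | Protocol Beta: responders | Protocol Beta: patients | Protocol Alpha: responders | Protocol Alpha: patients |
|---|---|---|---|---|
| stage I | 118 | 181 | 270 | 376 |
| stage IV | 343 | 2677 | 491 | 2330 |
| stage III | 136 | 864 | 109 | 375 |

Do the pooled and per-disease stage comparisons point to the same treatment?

Yes

Stage I: Protocol Beta 118/181 = 65.2%, Protocol Alpha 270/376 = 71.8% → Protocol Alpha
Stage IV: Protocol Beta 343/2677 = 12.8%, Protocol Alpha 491/2330 = 21.1% → Protocol Alpha
Stage III: Protocol Beta 136/864 = 15.7%, Protocol Alpha 109/375 = 29.1% → Protocol Alpha
Overall: Protocol Beta 597/3722 = 16.0%, Protocol Alpha 870/3081 = 28.2% → Protocol Alpha
Protocol Alpha wins overall and in every disease group — no reversal.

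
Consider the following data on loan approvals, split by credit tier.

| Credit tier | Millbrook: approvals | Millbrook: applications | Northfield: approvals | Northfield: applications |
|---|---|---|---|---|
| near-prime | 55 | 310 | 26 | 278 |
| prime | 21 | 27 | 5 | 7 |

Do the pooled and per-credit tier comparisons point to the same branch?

Near-prime: Millbrook 55/310 = 17.7%, Northfield 26/278 = 9.4% → Millbrook
Prime: Millbrook 21/27 = 77.8%, Northfield 5/7 = 71.4% → Millbrook
Overall: Millbrook 76/337 = 22.6%, Northfield 31/285 = 10.9% → Millbrook
Millbrook wins overall and in every credit group — no reversal.

Yes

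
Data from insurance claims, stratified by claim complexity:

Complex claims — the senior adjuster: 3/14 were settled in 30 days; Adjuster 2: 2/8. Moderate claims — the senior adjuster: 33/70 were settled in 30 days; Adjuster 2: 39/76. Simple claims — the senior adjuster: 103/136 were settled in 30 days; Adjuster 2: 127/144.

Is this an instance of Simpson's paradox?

No

Complex: the senior adjuster 3/14 = 21.4%, Adjuster 2 2/8 = 25.0% → Adjuster 2
Moderate: the senior adjuster 33/70 = 47.1%, Adjuster 2 39/76 = 51.3% → Adjuster 2
Simple: the senior adjuster 103/136 = 75.7%, Adjuster 2 127/144 = 88.2% → Adjuster 2
Overall: the senior adjuster 139/220 = 63.2%, Adjuster 2 168/228 = 73.7% → Adjuster 2
Adjuster 2 wins overall and in every claim group — no reversal.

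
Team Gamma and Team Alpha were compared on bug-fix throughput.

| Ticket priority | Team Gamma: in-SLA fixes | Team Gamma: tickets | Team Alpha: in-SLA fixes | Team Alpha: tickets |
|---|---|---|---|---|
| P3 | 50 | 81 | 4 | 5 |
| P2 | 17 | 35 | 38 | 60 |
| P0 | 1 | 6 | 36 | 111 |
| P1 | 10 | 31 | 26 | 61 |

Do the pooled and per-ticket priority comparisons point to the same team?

P3: Team Gamma 50/81 = 61.7%, Team Alpha 4/5 = 80.0% → Team Alpha
P2: Team Gamma 17/35 = 48.6%, Team Alpha 38/60 = 63.3% → Team Alpha
P0: Team Gamma 1/6 = 16.7%, Team Alpha 36/111 = 32.4% → Team Alpha
P1: Team Gamma 10/31 = 32.3%, Team Alpha 26/61 = 42.6% → Team Alpha
Overall: Team Gamma 78/153 = 51.0%, Team Alpha 104/237 = 43.9% → Team Gamma
Team Alpha wins each ticket group but Team Gamma wins overall — the comparison reverses. Team Alpha's tickets skew toward P0, which has a lower base rate.

No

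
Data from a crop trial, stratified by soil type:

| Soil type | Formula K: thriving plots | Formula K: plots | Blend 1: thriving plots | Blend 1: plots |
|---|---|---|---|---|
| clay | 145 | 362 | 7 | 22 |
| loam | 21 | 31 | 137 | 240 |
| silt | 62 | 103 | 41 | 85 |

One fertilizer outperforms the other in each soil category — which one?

Formula K

Clay: Formula K 145/362 = 40.1%, Blend 1 7/22 = 31.8% → Formula K
Loam: Formula K 21/31 = 67.7%, Blend 1 137/240 = 57.1% → Formula K
Silt: Formula K 62/103 = 60.2%, Blend 1 41/85 = 48.2% → Formula K
Formula K has the higher rate in all 3 groups.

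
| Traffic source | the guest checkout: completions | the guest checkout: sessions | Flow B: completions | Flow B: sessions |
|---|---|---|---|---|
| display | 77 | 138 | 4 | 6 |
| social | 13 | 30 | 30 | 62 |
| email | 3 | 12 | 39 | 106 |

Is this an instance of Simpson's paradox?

Display: the guest checkout 77/138 = 55.8%, Flow B 4/6 = 66.7% → Flow B
Social: the guest checkout 13/30 = 43.3%, Flow B 30/62 = 48.4% → Flow B
Email: the guest checkout 3/12 = 25.0%, Flow B 39/106 = 36.8% → Flow B
Overall: the guest checkout 93/180 = 51.7%, Flow B 73/174 = 42.0% → the guest checkout
Flow B wins each traffic group but the guest checkout wins overall — the comparison reverses. Flow B's sessions skew toward email, which has a lower base rate.

Yes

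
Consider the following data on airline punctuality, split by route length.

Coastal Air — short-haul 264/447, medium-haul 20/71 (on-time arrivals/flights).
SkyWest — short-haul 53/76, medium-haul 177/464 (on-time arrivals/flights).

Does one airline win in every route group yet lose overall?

Yes

Short-haul: Coastal Air 264/447 = 59.1%, SkyWest 53/76 = 69.7% → SkyWest
Medium-haul: Coastal Air 20/71 = 28.2%, SkyWest 177/464 = 38.1% → SkyWest
Overall: Coastal Air 284/518 = 54.8%, SkyWest 230/540 = 42.6% → Coastal Air
SkyWest wins each route group but Coastal Air wins overall — the comparison reverses. SkyWest's flights skew toward medium-haul, which has a lower base rate.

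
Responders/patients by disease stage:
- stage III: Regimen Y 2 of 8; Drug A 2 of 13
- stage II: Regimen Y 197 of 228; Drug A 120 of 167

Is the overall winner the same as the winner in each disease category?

Yes

Stage III: Regimen Y 2/8 = 25.0%, Drug A 2/13 = 15.4% → Regimen Y
Stage II: Regimen Y 197/228 = 86.4%, Drug A 120/167 = 71.9% → Regimen Y
Overall: Regimen Y 199/236 = 84.3%, Drug A 122/180 = 67.8% → Regimen Y
Regimen Y wins overall and in every disease group — no reversal.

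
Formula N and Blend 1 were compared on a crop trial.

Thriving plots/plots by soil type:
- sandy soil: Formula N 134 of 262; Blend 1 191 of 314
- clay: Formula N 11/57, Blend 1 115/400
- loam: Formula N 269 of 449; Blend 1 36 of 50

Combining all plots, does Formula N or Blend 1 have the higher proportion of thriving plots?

Formula N

Sandy soil: Formula N 134/262 = 51.1%, Blend 1 191/314 = 60.8% → Blend 1
Clay: Formula N 11/57 = 19.3%, Blend 1 115/400 = 28.8% → Blend 1
Loam: Formula N 269/449 = 59.9%, Blend 1 36/50 = 72.0% → Blend 1
Overall: Formula N 414/768 = 53.9%, Blend 1 342/764 = 44.8% → Formula N
(Blend 1 wins every soil group but Formula N wins overall — Blend 1's plots skew toward the low-rate clay group.)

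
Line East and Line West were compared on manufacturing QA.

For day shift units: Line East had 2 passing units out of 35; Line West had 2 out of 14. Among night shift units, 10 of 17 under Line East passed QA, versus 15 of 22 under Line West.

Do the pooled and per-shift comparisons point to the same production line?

Day shift: Line East 2/35 = 5.7%, Line West 2/14 = 14.3% → Line West
Night shift: Line East 10/17 = 58.8%, Line West 15/22 = 68.2% → Line West
Overall: Line East 12/52 = 23.1%, Line West 17/36 = 47.2% → Line West
Line West wins overall and in every shift group — no reversal.

Yes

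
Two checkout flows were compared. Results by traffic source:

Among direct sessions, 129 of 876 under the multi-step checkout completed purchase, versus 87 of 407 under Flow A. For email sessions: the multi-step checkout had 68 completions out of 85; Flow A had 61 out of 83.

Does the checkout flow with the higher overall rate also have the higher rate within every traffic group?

No

Direct: the multi-step checkout 129/876 = 14.7%, Flow A 87/407 = 21.4% → Flow A
Email: the multi-step checkout 68/85 = 80.0%, Flow A 61/83 = 73.5% → the multi-step checkout
Overall: the multi-step checkout 197/961 = 20.5%, Flow A 148/490 = 30.2% → Flow A
Neither sweeps: the multi-step checkout wins 1 of 2 groups, Flow A wins 1. Flow A wins overall but not every group — no Simpson reversal.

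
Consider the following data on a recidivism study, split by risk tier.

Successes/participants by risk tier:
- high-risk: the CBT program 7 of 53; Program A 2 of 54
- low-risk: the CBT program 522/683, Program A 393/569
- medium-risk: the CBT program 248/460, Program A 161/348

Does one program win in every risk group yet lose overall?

High-risk: the CBT program 7/53 = 13.2%, Program A 2/54 = 3.7% → the CBT program
Low-risk: the CBT program 522/683 = 76.4%, Program A 393/569 = 69.1% → the CBT program
Medium-risk: the CBT program 248/460 = 53.9%, Program A 161/348 = 46.3% → the CBT program
Overall: the CBT program 777/1196 = 65.0%, Program A 556/971 = 57.3% → the CBT program
The CBT program wins overall and in every risk group — no reversal.

No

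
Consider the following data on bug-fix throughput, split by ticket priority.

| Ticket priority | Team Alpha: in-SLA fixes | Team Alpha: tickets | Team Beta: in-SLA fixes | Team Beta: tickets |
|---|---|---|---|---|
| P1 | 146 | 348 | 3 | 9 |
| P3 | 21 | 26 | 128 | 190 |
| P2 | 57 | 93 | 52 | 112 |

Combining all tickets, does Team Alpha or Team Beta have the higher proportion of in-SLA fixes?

P1: Team Alpha 146/348 = 42.0%, Team Beta 3/9 = 33.3% → Team Alpha
P3: Team Alpha 21/26 = 80.8%, Team Beta 128/190 = 67.4% → Team Alpha
P2: Team Alpha 57/93 = 61.3%, Team Beta 52/112 = 46.4% → Team Alpha
Overall: Team Alpha 224/467 = 48.0%, Team Beta 183/311 = 58.8% → Team Beta
(Team Alpha wins every ticket group but Team Beta wins overall — Team Alpha's tickets skew toward the low-rate P1 group.)

Team Beta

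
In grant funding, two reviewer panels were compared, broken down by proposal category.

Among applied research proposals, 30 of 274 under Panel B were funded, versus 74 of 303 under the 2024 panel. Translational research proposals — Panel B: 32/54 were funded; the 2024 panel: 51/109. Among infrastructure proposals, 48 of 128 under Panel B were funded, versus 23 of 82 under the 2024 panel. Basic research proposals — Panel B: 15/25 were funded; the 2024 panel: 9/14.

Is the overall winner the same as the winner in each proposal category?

No

Applied research: Panel B 30/274 = 10.9%, the 2024 panel 74/303 = 24.4% → the 2024 panel
Translational research: Panel B 32/54 = 59.3%, the 2024 panel 51/109 = 46.8% → Panel B
Infrastructure: Panel B 48/128 = 37.5%, the 2024 panel 23/82 = 28.0% → Panel B
Basic research: Panel B 15/25 = 60.0%, the 2024 panel 9/14 = 64.3% → the 2024 panel
Overall: Panel B 125/481 = 26.0%, the 2024 panel 157/508 = 30.9% → the 2024 panel
Neither sweeps: Panel B wins 2 of 4 groups, the 2024 panel wins 2. The 2024 panel wins overall but not every group — no Simpson reversal.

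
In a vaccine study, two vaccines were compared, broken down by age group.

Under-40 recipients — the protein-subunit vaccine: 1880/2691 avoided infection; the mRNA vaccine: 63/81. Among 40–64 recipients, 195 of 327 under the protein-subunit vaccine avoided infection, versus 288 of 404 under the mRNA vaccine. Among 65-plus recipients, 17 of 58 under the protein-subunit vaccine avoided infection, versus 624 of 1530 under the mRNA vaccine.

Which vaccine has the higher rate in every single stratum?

the mRNA vaccine

Under-40: the protein-subunit vaccine 1880/2691 = 69.9%, the mRNA vaccine 63/81 = 77.8% → the mRNA vaccine
40–64: the protein-subunit vaccine 195/327 = 59.6%, the mRNA vaccine 288/404 = 71.3% → the mRNA vaccine
65-plus: the protein-subunit vaccine 17/58 = 29.3%, the mRNA vaccine 624/1530 = 40.8% → the mRNA vaccine
The mRNA vaccine has the higher rate in all 3 groups.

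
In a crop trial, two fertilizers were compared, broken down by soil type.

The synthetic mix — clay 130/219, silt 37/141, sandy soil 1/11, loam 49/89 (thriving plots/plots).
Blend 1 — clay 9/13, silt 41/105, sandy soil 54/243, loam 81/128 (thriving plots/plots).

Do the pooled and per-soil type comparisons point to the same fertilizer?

Clay: the synthetic mix 130/219 = 59.4%, Blend 1 9/13 = 69.2% → Blend 1
Silt: the synthetic mix 37/141 = 26.2%, Blend 1 41/105 = 39.0% → Blend 1
Sandy soil: the synthetic mix 1/11 = 9.1%, Blend 1 54/243 = 22.2% → Blend 1
Loam: the synthetic mix 49/89 = 55.1%, Blend 1 81/128 = 63.3% → Blend 1
Overall: the synthetic mix 217/460 = 47.2%, Blend 1 185/489 = 37.8% → the synthetic mix
Blend 1 wins each soil group but the synthetic mix wins overall — the comparison reverses. Blend 1's plots skew toward sandy soil, which has a lower base rate.

No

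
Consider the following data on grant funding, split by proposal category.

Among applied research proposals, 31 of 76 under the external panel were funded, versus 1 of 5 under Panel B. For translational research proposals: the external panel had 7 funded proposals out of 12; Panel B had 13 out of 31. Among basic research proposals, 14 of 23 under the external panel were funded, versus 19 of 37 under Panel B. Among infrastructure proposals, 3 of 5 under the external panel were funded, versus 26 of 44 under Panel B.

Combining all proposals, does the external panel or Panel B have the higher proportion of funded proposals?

Applied research: the external panel 31/76 = 40.8%, Panel B 1/5 = 20.0% → the external panel
Translational research: the external panel 7/12 = 58.3%, Panel B 13/31 = 41.9% → the external panel
Basic research: the external panel 14/23 = 60.9%, Panel B 19/37 = 51.4% → the external panel
Infrastructure: the external panel 3/5 = 60.0%, Panel B 26/44 = 59.1% → the external panel
Overall: the external panel 55/116 = 47.4%, Panel B 59/117 = 50.4% → Panel B
(The external panel wins every proposal group but Panel B wins overall — the external panel's proposals skew toward the low-rate applied research group.)

Panel B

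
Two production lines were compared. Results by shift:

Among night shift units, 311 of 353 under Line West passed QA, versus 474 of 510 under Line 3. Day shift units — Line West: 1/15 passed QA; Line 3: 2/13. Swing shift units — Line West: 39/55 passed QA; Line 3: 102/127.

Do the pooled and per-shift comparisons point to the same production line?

Yes

Night shift: Line West 311/353 = 88.1%, Line 3 474/510 = 92.9% → Line 3
Day shift: Line West 1/15 = 6.7%, Line 3 2/13 = 15.4% → Line 3
Swing shift: Line West 39/55 = 70.9%, Line 3 102/127 = 80.3% → Line 3
Overall: Line West 351/423 = 83.0%, Line 3 578/650 = 88.9% → Line 3
Line 3 wins overall and in every shift group — no reversal.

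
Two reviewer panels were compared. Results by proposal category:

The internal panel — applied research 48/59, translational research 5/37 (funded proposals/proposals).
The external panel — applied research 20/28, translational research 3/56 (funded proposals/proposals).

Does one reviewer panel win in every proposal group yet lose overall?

Applied research: the internal panel 48/59 = 81.4%, the external panel 20/28 = 71.4% → the internal panel
Translational research: the internal panel 5/37 = 13.5%, the external panel 3/56 = 5.4% → the internal panel
Overall: the internal panel 53/96 = 55.2%, the external panel 23/84 = 27.4% → the internal panel
The internal panel wins overall and in every proposal group — no reversal.

No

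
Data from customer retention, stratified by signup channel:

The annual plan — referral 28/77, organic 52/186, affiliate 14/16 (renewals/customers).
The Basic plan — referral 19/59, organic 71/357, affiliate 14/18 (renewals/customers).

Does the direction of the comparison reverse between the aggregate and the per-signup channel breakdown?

No

Referral: the annual plan 28/77 = 36.4%, the Basic plan 19/59 = 32.2% → the annual plan
Organic: the annual plan 52/186 = 28.0%, the Basic plan 71/357 = 19.9% → the annual plan
Affiliate: the annual plan 14/16 = 87.5%, the Basic plan 14/18 = 77.8% → the annual plan
Overall: the annual plan 94/279 = 33.7%, the Basic plan 104/434 = 24.0% → the annual plan
The annual plan wins overall and in every signup group — no reversal.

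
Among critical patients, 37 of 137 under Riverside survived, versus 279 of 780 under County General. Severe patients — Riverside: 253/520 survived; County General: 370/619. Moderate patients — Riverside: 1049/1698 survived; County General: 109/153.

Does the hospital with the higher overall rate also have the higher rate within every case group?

No

Critical: Riverside 37/137 = 27.0%, County General 279/780 = 35.8% → County General
Severe: Riverside 253/520 = 48.7%, County General 370/619 = 59.8% → County General
Moderate: Riverside 1049/1698 = 61.8%, County General 109/153 = 71.2% → County General
Overall: Riverside 1339/2355 = 56.9%, County General 758/1552 = 48.8% → Riverside
County General wins each case group but Riverside wins overall — the comparison reverses. County General's patients skew toward critical, which has a lower base rate.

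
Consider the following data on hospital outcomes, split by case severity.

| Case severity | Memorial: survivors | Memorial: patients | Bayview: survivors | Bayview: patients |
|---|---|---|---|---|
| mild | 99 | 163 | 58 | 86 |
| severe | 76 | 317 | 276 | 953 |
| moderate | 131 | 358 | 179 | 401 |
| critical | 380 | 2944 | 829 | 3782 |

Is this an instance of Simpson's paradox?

No

Mild: Memorial 99/163 = 60.7%, Bayview 58/86 = 67.4% → Bayview
Severe: Memorial 76/317 = 24.0%, Bayview 276/953 = 29.0% → Bayview
Moderate: Memorial 131/358 = 36.6%, Bayview 179/401 = 44.6% → Bayview
Critical: Memorial 380/2944 = 12.9%, Bayview 829/3782 = 21.9% → Bayview
Overall: Memorial 686/3782 = 18.1%, Bayview 1342/5222 = 25.7% → Bayview
Bayview wins overall and in every case group — no reversal.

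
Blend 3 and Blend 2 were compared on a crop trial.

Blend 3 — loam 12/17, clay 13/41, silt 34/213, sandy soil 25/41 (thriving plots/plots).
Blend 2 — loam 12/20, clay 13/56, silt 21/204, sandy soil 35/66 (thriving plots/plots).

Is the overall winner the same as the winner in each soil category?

Yes

Loam: Blend 3 12/17 = 70.6%, Blend 2 12/20 = 60.0% → Blend 3
Clay: Blend 3 13/41 = 31.7%, Blend 2 13/56 = 23.2% → Blend 3
Silt: Blend 3 34/213 = 16.0%, Blend 2 21/204 = 10.3% → Blend 3
Sandy soil: Blend 3 25/41 = 61.0%, Blend 2 35/66 = 53.0% → Blend 3
Overall: Blend 3 84/312 = 26.9%, Blend 2 81/346 = 23.4% → Blend 3
Blend 3 wins overall and in every soil group — no reversal.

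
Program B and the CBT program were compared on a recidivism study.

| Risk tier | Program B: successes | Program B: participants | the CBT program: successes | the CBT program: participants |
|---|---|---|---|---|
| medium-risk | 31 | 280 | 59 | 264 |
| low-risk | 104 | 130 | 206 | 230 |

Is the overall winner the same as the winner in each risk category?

Medium-risk: Program B 31/280 = 11.1%, the CBT program 59/264 = 22.3% → the CBT program
Low-risk: Program B 104/130 = 80.0%, the CBT program 206/230 = 89.6% → the CBT program
Overall: Program B 135/410 = 32.9%, the CBT program 265/494 = 53.6% → the CBT program
The CBT program wins overall and in every risk group — no reversal.

Yes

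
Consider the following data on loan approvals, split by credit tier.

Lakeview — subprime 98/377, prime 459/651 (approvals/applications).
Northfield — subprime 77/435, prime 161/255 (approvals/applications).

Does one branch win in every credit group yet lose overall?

No

Subprime: Lakeview 98/377 = 26.0%, Northfield 77/435 = 17.7% → Lakeview
Prime: Lakeview 459/651 = 70.5%, Northfield 161/255 = 63.1% → Lakeview
Overall: Lakeview 557/1028 = 54.2%, Northfield 238/690 = 34.5% → Lakeview
Lakeview wins overall and in every credit group — no reversal.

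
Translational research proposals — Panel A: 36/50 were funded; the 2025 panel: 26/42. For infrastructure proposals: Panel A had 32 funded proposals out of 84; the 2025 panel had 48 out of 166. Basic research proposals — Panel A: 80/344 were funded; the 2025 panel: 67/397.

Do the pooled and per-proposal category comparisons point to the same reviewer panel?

Yes

Translational research: Panel A 36/50 = 72.0%, the 2025 panel 26/42 = 61.9% → Panel A
Infrastructure: Panel A 32/84 = 38.1%, the 2025 panel 48/166 = 28.9% → Panel A
Basic research: Panel A 80/344 = 23.3%, the 2025 panel 67/397 = 16.9% → Panel A
Overall: Panel A 148/478 = 31.0%, the 2025 panel 141/605 = 23.3% → Panel A
Panel A wins overall and in every proposal group — no reversal.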